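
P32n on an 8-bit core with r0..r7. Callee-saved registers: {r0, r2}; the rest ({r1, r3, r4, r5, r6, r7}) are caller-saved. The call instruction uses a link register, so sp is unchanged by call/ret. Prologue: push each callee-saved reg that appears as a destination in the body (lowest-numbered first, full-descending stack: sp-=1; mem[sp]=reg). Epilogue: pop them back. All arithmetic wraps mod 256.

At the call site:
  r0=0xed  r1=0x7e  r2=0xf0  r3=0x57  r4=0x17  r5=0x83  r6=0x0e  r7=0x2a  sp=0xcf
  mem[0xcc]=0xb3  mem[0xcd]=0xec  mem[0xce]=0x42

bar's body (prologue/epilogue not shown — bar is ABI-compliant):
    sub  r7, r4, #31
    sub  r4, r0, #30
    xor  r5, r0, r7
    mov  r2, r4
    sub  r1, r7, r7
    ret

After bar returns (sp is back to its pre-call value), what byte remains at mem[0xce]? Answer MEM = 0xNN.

prologue: push r2 → mem[0xce]=0xf0, sp=0xce
body[0] sub  r7, r4, #31 → r7=0xf8
body[1] sub  r4, r0, #30 → r4=0xcf
body[2] xor  r5, r0, r7 → r5=0x15
body[3] mov  r2, r4 → r2=0xcf
body[4] sub  r1, r7, r7 → r1=0x00
epilogue: pop r2=0xf0, sp=0xcf
prologue pushed ['r2'] at ['0xce']

MEM = 0xf0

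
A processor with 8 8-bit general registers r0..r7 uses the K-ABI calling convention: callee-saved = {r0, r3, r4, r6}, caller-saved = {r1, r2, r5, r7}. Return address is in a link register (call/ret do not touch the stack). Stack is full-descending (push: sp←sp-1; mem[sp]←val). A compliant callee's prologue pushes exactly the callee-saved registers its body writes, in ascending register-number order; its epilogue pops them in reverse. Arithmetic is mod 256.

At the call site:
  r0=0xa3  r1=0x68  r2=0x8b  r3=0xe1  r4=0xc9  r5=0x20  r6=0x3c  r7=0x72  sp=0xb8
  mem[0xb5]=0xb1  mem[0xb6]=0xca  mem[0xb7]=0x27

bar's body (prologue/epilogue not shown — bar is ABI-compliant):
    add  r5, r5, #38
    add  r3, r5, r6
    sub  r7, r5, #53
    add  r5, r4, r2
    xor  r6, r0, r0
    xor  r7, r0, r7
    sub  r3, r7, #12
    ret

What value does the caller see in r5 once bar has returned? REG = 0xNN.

prologue: push r3 → mem[0xb7]=0xe1, sp=0xb7
prologue: push r6 → mem[0xb6]=0x3c, sp=0xb6
body[0] add  r5, r5, #38 → r5=0x46
body[1] add  r3, r5, r6 → r3=0x82
body[2] sub  r7, r5, #53 → r7=0x11
body[3] add  r5, r4, r2 → r5=0x54
body[4] xor  r6, r0, r0 → r6=0x00
body[5] xor  r7, r0, r7 → r7=0xb2
body[6] sub  r3, r7, #12 → r3=0xa6
epilogue: pop r6=0x3c, sp=0xb7
epilogue: pop r3=0xe1, sp=0xb8
r5 is caller-saved → body value

REG = 0x54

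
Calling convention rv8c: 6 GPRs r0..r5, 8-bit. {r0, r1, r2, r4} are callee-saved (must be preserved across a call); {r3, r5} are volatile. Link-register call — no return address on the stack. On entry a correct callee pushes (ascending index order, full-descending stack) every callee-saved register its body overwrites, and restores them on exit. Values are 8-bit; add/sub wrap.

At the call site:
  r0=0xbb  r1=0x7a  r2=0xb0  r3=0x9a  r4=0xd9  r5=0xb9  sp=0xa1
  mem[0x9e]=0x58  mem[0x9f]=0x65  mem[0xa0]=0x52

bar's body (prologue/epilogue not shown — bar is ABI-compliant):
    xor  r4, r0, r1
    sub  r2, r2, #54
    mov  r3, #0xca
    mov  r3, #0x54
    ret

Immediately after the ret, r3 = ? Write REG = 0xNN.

prologue: push r2 → mem[0xa0]=0xb0, sp=0xa0
prologue: push r4 → mem[0x9f]=0xd9, sp=0x9f
body[0] xor  r4, r0, r1 → r4=0xc1
body[1] sub  r2, r2, #54 → r2=0x7a
body[2] mov  r3, #0xca → r3=0xca
body[3] mov  r3, #0x54 → r3=0x54
epilogue: pop r4=0xd9, sp=0xa0
epilogue: pop r2=0xb0, sp=0xa1
r3 is caller-saved → body value

REG = 0x54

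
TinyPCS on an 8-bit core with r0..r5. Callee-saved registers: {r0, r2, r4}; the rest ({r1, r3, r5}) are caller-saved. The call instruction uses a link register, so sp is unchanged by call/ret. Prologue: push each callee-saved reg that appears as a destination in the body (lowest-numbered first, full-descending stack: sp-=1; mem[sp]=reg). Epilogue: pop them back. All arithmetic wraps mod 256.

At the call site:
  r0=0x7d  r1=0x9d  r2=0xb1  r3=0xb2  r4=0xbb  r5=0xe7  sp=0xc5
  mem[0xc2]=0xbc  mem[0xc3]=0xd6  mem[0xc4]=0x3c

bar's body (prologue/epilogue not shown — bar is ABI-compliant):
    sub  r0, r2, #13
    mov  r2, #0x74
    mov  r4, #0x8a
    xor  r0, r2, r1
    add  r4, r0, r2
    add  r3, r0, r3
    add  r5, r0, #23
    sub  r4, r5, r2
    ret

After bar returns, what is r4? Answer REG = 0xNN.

prologue: push r0 -> mem[0xc4]=0x7d, sp=0xc4
prologue: push r2 -> mem[0xc3]=0xb1, sp=0xc3
prologue: push r4 -> mem[0xc2]=0xbb, sp=0xc2
body[0] sub  r0, r2, #13 -> r0=0xa4
body[1] mov  r2, #0x74 -> r2=0x74
body[2] mov  r4, #0x8a -> r4=0x8a
body[3] xor  r0, r2, r1 -> r0=0xe9
body[4] add  r4, r0, r2 -> r4=0x5d
body[5] add  r3, r0, r3 -> r3=0x9b
body[6] add  r5, r0, #23 -> r5=0x00
body[7] sub  r4, r5, r2 -> r4=0x8c
epilogue: pop r4=0xbb, sp=0xc3
epilogue: pop r2=0xb1, sp=0xc4
epilogue: pop r0=0x7d, sp=0xc5
r4 is callee-saved -> restored

REG = 0xbb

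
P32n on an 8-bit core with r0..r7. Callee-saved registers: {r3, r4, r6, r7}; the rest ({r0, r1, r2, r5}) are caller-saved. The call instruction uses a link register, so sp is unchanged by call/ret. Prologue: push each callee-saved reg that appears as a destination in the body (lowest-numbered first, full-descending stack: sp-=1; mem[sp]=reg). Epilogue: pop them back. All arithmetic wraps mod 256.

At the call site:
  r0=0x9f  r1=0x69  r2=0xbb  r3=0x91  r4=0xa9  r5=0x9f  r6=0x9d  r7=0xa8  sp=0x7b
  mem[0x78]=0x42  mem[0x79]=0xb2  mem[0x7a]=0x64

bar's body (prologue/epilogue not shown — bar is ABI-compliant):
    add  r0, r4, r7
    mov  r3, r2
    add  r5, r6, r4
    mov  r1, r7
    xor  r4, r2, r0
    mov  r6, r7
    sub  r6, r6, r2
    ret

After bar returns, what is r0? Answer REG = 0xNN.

prologue: push r3 -> mem[0x7a]=0x91, sp=0x7a
prologue: push r4 -> mem[0x79]=0xa9, sp=0x79
prologue: push r6 -> mem[0x78]=0x9d, sp=0x78
body[0] add  r0, r4, r7 -> r0=0x51
body[1] mov  r3, r2 -> r3=0xbb
body[2] add  r5, r6, r4 -> r5=0x46
body[3] mov  r1, r7 -> r1=0xa8
body[4] xor  r4, r2, r0 -> r4=0xea
body[5] mov  r6, r7 -> r6=0xa8
body[6] sub  r6, r6, r2 -> r6=0xed
epilogue: pop r6=0x9d, sp=0x79
epilogue: pop r4=0xa9, sp=0x7a
epilogue: pop r3=0x91, sp=0x7b
r0 is caller-saved -> body value

REG = 0x51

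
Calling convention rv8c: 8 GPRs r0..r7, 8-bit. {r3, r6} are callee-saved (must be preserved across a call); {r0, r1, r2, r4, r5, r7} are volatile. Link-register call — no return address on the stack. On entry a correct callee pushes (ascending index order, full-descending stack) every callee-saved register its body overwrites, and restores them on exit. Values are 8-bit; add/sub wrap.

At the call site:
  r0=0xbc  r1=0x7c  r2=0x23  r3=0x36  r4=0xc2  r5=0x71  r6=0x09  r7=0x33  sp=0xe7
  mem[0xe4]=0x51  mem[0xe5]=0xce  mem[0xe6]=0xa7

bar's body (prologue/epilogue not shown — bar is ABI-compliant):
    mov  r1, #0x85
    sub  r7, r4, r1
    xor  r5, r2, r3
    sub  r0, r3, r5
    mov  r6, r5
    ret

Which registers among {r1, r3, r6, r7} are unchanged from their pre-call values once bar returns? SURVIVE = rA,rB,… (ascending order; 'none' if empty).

SURVIVE = r3,r6

prologue: push r6 → mem[0xe6]=0x09, sp=0xe6
body[0] mov  r1, #0x85 → r1=0x85
body[1] sub  r7, r4, r1 → r7=0x3d
body[2] xor  r5, r2, r3 → r5=0x15
body[3] sub  r0, r3, r5 → r0=0x21
body[4] mov  r6, r5 → r6=0x15
epilogue: pop r6=0x09, sp=0xe7
r1: caller-saved, written=True
r3: callee-saved, written=False
r6: callee-saved, written=True
r7: caller-saved, written=True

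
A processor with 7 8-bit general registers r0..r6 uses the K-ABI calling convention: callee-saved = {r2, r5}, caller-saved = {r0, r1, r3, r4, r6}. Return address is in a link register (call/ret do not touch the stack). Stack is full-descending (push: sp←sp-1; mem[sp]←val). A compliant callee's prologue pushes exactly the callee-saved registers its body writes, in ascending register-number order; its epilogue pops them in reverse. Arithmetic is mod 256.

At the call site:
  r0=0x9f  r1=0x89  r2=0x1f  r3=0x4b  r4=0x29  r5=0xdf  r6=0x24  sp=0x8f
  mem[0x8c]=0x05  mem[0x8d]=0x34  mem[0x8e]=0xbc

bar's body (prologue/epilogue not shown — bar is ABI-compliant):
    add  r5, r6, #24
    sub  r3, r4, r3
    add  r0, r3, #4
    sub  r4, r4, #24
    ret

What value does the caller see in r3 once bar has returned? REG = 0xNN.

prologue: push r5 -> mem[0x8e]=0xdf, sp=0x8e
body[0] add  r5, r6, #24 -> r5=0x3c
body[1] sub  r3, r4, r3 -> r3=0xde
body[2] add  r0, r3, #4 -> r0=0xe2
body[3] sub  r4, r4, #24 -> r4=0x11
epilogue: pop r5=0xdf, sp=0x8f
r3 is caller-saved -> body value

REG = 0xde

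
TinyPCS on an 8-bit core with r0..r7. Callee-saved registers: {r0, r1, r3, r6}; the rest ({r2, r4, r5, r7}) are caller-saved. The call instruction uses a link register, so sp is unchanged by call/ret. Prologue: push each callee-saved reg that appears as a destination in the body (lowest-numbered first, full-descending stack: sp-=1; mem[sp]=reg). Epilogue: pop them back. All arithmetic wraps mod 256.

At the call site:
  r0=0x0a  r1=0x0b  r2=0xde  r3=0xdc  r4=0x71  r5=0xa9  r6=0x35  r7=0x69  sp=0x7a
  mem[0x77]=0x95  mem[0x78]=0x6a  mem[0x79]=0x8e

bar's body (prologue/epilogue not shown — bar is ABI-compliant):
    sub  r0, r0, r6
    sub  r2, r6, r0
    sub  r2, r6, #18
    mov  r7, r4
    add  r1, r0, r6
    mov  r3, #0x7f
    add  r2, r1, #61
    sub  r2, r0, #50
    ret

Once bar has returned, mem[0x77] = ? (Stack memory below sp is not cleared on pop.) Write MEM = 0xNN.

prologue: push r0 -> mem[0x79]=0x0a, sp=0x79
prologue: push r1 -> mem[0x78]=0x0b, sp=0x78
prologue: push r3 -> mem[0x77]=0xdc, sp=0x77
body[0] sub  r0, r0, r6 -> r0=0xd5
body[1] sub  r2, r6, r0 -> r2=0x60
body[2] sub  r2, r6, #18 -> r2=0x23
body[3] mov  r7, r4 -> r7=0x71
body[4] add  r1, r0, r6 -> r1=0x0a
body[5] mov  r3, #0x7f -> r3=0x7f
body[6] add  r2, r1, #61 -> r2=0x47
body[7] sub  r2, r0, #50 -> r2=0xa3
epilogue: pop r3=0xdc, sp=0x78
epilogue: pop r1=0x0b, sp=0x79
epilogue: pop r0=0x0a, sp=0x7a
prologue pushed ['r0', 'r1', 'r3'] at ['0x79', '0x78', '0x77']

MEM = 0xdc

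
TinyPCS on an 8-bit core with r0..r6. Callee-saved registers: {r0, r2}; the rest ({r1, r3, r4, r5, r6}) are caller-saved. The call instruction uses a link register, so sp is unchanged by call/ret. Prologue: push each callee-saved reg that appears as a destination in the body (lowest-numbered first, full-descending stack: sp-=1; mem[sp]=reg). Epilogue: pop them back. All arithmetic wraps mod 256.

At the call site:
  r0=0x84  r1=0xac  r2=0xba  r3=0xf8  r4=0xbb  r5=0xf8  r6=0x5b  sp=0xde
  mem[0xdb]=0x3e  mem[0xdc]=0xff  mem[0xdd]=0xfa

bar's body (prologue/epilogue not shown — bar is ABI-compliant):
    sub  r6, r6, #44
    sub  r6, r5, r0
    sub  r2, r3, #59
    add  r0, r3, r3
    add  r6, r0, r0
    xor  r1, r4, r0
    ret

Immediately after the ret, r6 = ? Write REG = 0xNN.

prologue: push r0 → mem[0xdd]=0x84, sp=0xdd
prologue: push r2 → mem[0xdc]=0xba, sp=0xdc
body[0] sub  r6, r6, #44 → r6=0x2f
body[1] sub  r6, r5, r0 → r6=0x74
body[2] sub  r2, r3, #59 → r2=0xbd
body[3] add  r0, r3, r3 → r0=0xf0
body[4] add  r6, r0, r0 → r6=0xe0
body[5] xor  r1, r4, r0 → r1=0x4b
epilogue: pop r2=0xba, sp=0xdd
epilogue: pop r0=0x84, sp=0xde
r6 is caller-saved → body value

REG = 0xe0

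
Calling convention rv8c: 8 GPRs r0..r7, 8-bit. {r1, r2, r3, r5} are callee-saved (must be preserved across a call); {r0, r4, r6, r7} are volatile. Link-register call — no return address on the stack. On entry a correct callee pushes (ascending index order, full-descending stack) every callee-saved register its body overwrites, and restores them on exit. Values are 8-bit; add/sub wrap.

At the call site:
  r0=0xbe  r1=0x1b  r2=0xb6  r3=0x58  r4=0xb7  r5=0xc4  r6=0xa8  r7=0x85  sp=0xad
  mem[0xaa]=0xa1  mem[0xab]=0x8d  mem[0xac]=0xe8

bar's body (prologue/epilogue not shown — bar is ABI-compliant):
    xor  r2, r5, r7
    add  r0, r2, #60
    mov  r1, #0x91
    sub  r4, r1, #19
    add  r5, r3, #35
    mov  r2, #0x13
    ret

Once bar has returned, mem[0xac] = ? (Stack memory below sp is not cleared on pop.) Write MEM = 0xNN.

prologue: push r1 -> mem[0xac]=0x1b, sp=0xac
prologue: push r2 -> mem[0xab]=0xb6, sp=0xab
prologue: push r5 -> mem[0xaa]=0xc4, sp=0xaa
body[0] xor  r2, r5, r7 -> r2=0x41
body[1] add  r0, r2, #60 -> r0=0x7d
body[2] mov  r1, #0x91 -> r1=0x91
body[3] sub  r4, r1, #19 -> r4=0x7e
body[4] add  r5, r3, #35 -> r5=0x7b
body[5] mov  r2, #0x13 -> r2=0x13
epilogue: pop r5=0xc4, sp=0xab
epilogue: pop r2=0xb6, sp=0xac
epilogue: pop r1=0x1b, sp=0xad
prologue pushed ['r1', 'r2', 'r5'] at ['0xac', '0xab', '0xaa']

MEM = 0x1b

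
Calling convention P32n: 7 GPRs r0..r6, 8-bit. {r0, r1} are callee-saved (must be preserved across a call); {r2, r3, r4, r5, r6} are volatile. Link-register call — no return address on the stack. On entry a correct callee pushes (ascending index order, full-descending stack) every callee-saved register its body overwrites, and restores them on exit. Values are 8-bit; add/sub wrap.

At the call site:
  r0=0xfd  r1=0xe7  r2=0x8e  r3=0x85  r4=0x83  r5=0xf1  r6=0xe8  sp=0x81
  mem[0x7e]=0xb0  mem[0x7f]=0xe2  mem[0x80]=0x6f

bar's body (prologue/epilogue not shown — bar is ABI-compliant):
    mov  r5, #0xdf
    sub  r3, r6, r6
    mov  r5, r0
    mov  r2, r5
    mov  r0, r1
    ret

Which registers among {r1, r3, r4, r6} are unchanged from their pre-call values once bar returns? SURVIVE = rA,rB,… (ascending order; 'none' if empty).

SURVIVE = r1,r4,r6

prologue: push r0 -> mem[0x80]=0xfd, sp=0x80
body[0] mov  r5, #0xdf -> r5=0xdf
body[1] sub  r3, r6, r6 -> r3=0x00
body[2] mov  r5, r0 -> r5=0xfd
body[3] mov  r2, r5 -> r2=0xfd
body[4] mov  r0, r1 -> r0=0xe7
epilogue: pop r0=0xfd, sp=0x81
r1: callee-saved, written=False
r3: caller-saved, written=True
r4: caller-saved, written=False
r6: caller-saved, written=False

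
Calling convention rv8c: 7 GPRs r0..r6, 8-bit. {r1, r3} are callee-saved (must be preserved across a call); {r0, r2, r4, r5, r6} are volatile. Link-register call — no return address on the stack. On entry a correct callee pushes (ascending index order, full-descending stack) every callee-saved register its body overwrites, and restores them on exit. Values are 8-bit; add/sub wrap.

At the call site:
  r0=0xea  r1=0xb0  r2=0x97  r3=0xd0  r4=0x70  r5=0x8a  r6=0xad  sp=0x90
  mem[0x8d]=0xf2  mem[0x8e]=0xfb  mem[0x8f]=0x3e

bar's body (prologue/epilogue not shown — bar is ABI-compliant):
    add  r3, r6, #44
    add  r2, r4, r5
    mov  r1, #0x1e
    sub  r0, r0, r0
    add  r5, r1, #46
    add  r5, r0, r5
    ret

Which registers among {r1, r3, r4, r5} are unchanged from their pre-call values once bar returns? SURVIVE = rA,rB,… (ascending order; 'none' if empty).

prologue: push r1 -> mem[0x8f]=0xb0, sp=0x8f
prologue: push r3 -> mem[0x8e]=0xd0, sp=0x8e
body[0] add  r3, r6, #44 -> r3=0xd9
body[1] add  r2, r4, r5 -> r2=0xfa
body[2] mov  r1, #0x1e -> r1=0x1e
body[3] sub  r0, r0, r0 -> r0=0x00
body[4] add  r5, r1, #46 -> r5=0x4c
body[5] add  r5, r0, r5 -> r5=0x4c
epilogue: pop r3=0xd0, sp=0x8f
epilogue: pop r1=0xb0, sp=0x90
r1: callee-saved, written=True
r3: callee-saved, written=True
r4: caller-saved, written=False
r5: caller-saved, written=True

SURVIVE = r1,r3,r4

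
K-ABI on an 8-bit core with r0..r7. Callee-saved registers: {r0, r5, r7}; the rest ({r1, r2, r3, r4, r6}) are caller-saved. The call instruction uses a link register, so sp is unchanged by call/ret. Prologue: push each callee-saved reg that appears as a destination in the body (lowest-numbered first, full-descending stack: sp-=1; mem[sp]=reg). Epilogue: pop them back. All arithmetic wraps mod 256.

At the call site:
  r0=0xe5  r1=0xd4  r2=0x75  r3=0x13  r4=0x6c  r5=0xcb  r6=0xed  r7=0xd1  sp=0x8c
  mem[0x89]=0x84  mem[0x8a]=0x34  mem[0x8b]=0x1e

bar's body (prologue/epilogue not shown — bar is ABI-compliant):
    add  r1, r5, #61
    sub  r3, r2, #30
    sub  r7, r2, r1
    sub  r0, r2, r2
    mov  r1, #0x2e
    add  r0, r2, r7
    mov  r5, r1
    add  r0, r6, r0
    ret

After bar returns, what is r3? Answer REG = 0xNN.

REG = 0x57

prologue: push r0 -> mem[0x8b]=0xe5, sp=0x8b
prologue: push r5 -> mem[0x8a]=0xcb, sp=0x8a
prologue: push r7 -> mem[0x89]=0xd1, sp=0x89
body[0] add  r1, r5, #61 -> r1=0x08
body[1] sub  r3, r2, #30 -> r3=0x57
body[2] sub  r7, r2, r1 -> r7=0x6d
body[3] sub  r0, r2, r2 -> r0=0x00
body[4] mov  r1, #0x2e -> r1=0x2e
body[5] add  r0, r2, r7 -> r0=0xe2
body[6] mov  r5, r1 -> r5=0x2e
body[7] add  r0, r6, r0 -> r0=0xcf
epilogue: pop r7=0xd1, sp=0x8a
epilogue: pop r5=0xcb, sp=0x8b
epilogue: pop r0=0xe5, sp=0x8c
r3 is caller-saved -> body value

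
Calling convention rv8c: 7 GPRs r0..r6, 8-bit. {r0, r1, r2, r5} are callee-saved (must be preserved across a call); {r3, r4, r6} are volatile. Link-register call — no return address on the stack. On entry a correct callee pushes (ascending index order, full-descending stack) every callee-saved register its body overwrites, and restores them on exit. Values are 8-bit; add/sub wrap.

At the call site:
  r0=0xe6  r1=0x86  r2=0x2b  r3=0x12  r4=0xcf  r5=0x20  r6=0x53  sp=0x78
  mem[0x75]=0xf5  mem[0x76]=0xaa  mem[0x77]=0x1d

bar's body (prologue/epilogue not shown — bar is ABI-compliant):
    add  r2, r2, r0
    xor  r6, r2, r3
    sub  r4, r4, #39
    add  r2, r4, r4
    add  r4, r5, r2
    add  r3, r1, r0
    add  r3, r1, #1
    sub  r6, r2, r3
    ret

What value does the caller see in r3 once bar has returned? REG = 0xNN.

REG = 0x87

prologue: push r2 -> mem[0x77]=0x2b, sp=0x77
body[0] add  r2, r2, r0 -> r2=0x11
body[1] xor  r6, r2, r3 -> r6=0x03
body[2] sub  r4, r4, #39 -> r4=0xa8
body[3] add  r2, r4, r4 -> r2=0x50
body[4] add  r4, r5, r2 -> r4=0x70
body[5] add  r3, r1, r0 -> r3=0x6c
body[6] add  r3, r1, #1 -> r3=0x87
body[7] sub  r6, r2, r3 -> r6=0xc9
epilogue: pop r2=0x2b, sp=0x78
r3 is caller-saved -> body value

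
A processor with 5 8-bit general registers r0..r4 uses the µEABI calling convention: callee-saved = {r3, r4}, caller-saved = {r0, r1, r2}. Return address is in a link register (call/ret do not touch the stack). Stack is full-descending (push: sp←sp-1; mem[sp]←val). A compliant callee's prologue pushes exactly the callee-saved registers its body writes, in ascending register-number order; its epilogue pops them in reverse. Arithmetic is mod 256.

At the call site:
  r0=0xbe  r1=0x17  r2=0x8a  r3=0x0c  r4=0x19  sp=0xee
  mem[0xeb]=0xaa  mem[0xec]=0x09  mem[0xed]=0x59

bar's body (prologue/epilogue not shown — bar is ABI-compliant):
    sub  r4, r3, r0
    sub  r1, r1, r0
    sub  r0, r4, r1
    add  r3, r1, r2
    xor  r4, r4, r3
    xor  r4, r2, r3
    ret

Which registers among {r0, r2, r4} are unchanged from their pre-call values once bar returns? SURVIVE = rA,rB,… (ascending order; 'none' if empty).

prologue: push r3 → mem[0xed]=0x0c, sp=0xed
prologue: push r4 → mem[0xec]=0x19, sp=0xec
body[0] sub  r4, r3, r0 → r4=0x4e
body[1] sub  r1, r1, r0 → r1=0x59
body[2] sub  r0, r4, r1 → r0=0xf5
body[3] add  r3, r1, r2 → r3=0xe3
body[4] xor  r4, r4, r3 → r4=0xad
body[5] xor  r4, r2, r3 → r4=0x69
epilogue: pop r4=0x19, sp=0xed
epilogue: pop r3=0x0c, sp=0xee
r0: caller-saved, written=True
r2: caller-saved, written=False
r4: callee-saved, written=True

SURVIVE = r2,r4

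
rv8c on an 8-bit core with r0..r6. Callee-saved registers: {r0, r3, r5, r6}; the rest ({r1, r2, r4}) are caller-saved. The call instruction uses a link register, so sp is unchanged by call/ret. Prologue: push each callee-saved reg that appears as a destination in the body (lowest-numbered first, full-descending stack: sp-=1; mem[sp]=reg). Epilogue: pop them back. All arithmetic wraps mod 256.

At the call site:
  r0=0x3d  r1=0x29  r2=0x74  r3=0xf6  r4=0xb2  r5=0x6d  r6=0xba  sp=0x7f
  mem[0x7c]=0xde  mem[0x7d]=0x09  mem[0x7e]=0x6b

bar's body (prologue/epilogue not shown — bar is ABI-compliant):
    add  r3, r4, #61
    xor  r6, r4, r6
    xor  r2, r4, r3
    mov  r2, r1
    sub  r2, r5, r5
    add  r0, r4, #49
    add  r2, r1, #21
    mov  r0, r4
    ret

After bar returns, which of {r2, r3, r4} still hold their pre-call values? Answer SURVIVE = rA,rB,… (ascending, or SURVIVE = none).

SURVIVE = r3,r4

prologue: push r0 → mem[0x7e]=0x3d, sp=0x7e
prologue: push r3 → mem[0x7d]=0xf6, sp=0x7d
prologue: push r6 → mem[0x7c]=0xba, sp=0x7c
body[0] add  r3, r4, #61 → r3=0xef
body[1] xor  r6, r4, r6 → r6=0x08
body[2] xor  r2, r4, r3 → r2=0x5d
body[3] mov  r2, r1 → r2=0x29
body[4] sub  r2, r5, r5 → r2=0x00
body[5] add  r0, r4, #49 → r0=0xe3
body[6] add  r2, r1, #21 → r2=0x3e
body[7] mov  r0, r4 → r0=0xb2
epilogue: pop r6=0xba, sp=0x7d
epilogue: pop r3=0xf6, sp=0x7e
epilogue: pop r0=0x3d, sp=0x7f
r2: caller-saved, written=True
r3: callee-saved, written=True
r4: caller-saved, written=False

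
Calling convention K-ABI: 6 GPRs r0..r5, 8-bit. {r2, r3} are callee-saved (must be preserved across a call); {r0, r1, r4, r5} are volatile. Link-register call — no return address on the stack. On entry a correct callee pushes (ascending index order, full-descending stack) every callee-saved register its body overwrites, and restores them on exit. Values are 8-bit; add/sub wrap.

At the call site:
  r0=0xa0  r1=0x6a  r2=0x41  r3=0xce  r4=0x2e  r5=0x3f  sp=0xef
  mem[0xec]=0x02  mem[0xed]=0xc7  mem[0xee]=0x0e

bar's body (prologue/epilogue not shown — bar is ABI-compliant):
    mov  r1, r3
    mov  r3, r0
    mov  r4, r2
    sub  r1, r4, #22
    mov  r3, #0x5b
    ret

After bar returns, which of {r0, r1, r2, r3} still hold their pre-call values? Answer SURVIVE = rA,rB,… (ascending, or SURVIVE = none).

prologue: push r3 -> mem[0xee]=0xce, sp=0xee
body[0] mov  r1, r3 -> r1=0xce
body[1] mov  r3, r0 -> r3=0xa0
body[2] mov  r4, r2 -> r4=0x41
body[3] sub  r1, r4, #22 -> r1=0x2b
body[4] mov  r3, #0x5b -> r3=0x5b
epilogue: pop r3=0xce, sp=0xef
r0: caller-saved, written=False
r1: caller-saved, written=True
r2: callee-saved, written=False
r3: callee-saved, written=True

SURVIVE = r0,r2,r3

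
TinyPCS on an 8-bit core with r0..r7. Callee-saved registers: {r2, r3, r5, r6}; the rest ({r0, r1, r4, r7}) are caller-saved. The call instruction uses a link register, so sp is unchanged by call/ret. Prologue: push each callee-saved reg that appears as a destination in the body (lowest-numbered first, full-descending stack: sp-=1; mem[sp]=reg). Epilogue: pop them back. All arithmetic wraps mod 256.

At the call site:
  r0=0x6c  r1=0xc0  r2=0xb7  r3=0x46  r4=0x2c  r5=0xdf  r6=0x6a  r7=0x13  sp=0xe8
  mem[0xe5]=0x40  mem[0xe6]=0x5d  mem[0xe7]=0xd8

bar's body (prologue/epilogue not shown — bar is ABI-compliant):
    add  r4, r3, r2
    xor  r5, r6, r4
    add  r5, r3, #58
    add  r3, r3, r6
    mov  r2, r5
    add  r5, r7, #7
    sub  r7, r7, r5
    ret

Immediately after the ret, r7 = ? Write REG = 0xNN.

REG = 0xf9

prologue: push r2 → mem[0xe7]=0xb7, sp=0xe7
prologue: push r3 → mem[0xe6]=0x46, sp=0xe6
prologue: push r5 → mem[0xe5]=0xdf, sp=0xe5
body[0] add  r4, r3, r2 → r4=0xfd
body[1] xor  r5, r6, r4 → r5=0x97
body[2] add  r5, r3, #58 → r5=0x80
body[3] add  r3, r3, r6 → r3=0xb0
body[4] mov  r2, r5 → r2=0x80
body[5] add  r5, r7, #7 → r5=0x1a
body[6] sub  r7, r7, r5 → r7=0xf9
epilogue: pop r5=0xdf, sp=0xe6
epilogue: pop r3=0x46, sp=0xe7
epilogue: pop r2=0xb7, sp=0xe8
r7 is caller-saved → body value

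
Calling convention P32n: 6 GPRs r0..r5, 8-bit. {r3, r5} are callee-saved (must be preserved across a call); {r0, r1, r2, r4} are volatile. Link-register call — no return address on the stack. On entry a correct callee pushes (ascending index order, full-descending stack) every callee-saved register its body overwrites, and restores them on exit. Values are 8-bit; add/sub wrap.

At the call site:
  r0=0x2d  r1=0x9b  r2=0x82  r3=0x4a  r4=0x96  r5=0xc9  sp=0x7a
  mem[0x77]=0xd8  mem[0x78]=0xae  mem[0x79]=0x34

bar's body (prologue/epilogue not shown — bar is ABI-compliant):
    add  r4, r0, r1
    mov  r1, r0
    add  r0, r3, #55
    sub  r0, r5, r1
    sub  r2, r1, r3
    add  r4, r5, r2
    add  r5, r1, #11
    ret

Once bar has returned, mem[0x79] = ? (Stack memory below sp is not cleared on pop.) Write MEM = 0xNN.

MEM = 0xc9

prologue: push r5 → mem[0x79]=0xc9, sp=0x79
body[0] add  r4, r0, r1 → r4=0xc8
body[1] mov  r1, r0 → r1=0x2d
body[2] add  r0, r3, #55 → r0=0x81
body[3] sub  r0, r5, r1 → r0=0x9c
body[4] sub  r2, r1, r3 → r2=0xe3
body[5] add  r4, r5, r2 → r4=0xac
body[6] add  r5, r1, #11 → r5=0x38
epilogue: pop r5=0xc9, sp=0x7a
prologue pushed ['r5'] at ['0x79']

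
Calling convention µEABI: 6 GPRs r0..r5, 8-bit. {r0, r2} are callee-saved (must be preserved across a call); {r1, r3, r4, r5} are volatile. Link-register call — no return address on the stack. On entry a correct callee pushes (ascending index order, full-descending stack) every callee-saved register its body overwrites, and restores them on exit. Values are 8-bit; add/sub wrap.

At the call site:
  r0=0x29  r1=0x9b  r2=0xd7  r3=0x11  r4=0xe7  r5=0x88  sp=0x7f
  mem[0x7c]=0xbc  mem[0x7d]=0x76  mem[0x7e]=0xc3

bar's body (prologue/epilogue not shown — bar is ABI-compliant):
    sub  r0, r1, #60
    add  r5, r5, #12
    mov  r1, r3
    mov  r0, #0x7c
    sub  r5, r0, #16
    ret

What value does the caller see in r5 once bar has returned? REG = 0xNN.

prologue: push r0 -> mem[0x7e]=0x29, sp=0x7e
body[0] sub  r0, r1, #60 -> r0=0x5f
body[1] add  r5, r5, #12 -> r5=0x94
body[2] mov  r1, r3 -> r1=0x11
body[3] mov  r0, #0x7c -> r0=0x7c
body[4] sub  r5, r0, #16 -> r5=0x6c
epilogue: pop r0=0x29, sp=0x7f
r5 is caller-saved -> body value

REG = 0x6c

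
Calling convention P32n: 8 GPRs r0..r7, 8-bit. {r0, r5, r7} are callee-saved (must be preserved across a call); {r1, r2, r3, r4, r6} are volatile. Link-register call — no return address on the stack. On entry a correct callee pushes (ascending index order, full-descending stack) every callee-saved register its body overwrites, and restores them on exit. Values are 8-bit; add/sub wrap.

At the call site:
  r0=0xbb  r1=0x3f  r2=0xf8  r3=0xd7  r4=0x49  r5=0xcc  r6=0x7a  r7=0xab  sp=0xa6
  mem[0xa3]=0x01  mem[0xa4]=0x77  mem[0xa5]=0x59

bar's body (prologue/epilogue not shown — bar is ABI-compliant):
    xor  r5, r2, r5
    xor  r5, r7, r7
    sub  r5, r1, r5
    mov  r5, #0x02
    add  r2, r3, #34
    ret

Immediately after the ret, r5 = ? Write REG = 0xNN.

REG = 0xcc

prologue: push r5 -> mem[0xa5]=0xcc, sp=0xa5
body[0] xor  r5, r2, r5 -> r5=0x34
body[1] xor  r5, r7, r7 -> r5=0x00
body[2] sub  r5, r1, r5 -> r5=0x3f
body[3] mov  r5, #0x02 -> r5=0x02
body[4] add  r2, r3, #34 -> r2=0xf9
epilogue: pop r5=0xcc, sp=0xa6
r5 is callee-saved -> restored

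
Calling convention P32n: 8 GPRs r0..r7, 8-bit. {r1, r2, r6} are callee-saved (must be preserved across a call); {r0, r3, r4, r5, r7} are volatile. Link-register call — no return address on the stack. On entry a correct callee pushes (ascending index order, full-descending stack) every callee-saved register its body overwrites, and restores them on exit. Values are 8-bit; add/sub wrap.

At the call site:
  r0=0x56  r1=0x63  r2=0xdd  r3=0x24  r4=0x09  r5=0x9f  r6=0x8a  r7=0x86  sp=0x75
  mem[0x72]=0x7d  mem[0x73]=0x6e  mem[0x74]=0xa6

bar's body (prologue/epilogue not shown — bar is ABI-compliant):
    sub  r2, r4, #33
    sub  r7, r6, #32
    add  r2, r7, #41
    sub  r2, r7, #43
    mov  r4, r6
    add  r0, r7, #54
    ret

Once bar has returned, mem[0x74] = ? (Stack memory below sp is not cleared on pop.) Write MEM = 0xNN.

prologue: push r2 -> mem[0x74]=0xdd, sp=0x74
body[0] sub  r2, r4, #33 -> r2=0xe8
body[1] sub  r7, r6, #32 -> r7=0x6a
body[2] add  r2, r7, #41 -> r2=0x93
body[3] sub  r2, r7, #43 -> r2=0x3f
body[4] mov  r4, r6 -> r4=0x8a
body[5] add  r0, r7, #54 -> r0=0xa0
epilogue: pop r2=0xdd, sp=0x75
prologue pushed ['r2'] at ['0x74']

MEM = 0xdd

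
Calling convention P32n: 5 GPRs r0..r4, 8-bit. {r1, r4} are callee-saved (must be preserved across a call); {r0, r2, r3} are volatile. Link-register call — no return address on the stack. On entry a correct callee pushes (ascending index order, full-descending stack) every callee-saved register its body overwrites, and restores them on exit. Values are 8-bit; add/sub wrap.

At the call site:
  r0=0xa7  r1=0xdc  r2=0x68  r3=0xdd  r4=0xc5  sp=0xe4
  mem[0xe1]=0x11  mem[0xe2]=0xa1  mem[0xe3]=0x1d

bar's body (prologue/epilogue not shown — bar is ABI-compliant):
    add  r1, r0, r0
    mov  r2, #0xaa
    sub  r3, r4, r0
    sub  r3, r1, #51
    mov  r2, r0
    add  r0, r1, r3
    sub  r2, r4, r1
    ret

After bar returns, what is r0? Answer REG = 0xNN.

REG = 0x69

prologue: push r1 → mem[0xe3]=0xdc, sp=0xe3
body[0] add  r1, r0, r0 → r1=0x4e
body[1] mov  r2, #0xaa → r2=0xaa
body[2] sub  r3, r4, r0 → r3=0x1e
body[3] sub  r3, r1, #51 → r3=0x1b
body[4] mov  r2, r0 → r2=0xa7
body[5] add  r0, r1, r3 → r0=0x69
body[6] sub  r2, r4, r1 → r2=0x77
epilogue: pop r1=0xdc, sp=0xe4
r0 is caller-saved → body value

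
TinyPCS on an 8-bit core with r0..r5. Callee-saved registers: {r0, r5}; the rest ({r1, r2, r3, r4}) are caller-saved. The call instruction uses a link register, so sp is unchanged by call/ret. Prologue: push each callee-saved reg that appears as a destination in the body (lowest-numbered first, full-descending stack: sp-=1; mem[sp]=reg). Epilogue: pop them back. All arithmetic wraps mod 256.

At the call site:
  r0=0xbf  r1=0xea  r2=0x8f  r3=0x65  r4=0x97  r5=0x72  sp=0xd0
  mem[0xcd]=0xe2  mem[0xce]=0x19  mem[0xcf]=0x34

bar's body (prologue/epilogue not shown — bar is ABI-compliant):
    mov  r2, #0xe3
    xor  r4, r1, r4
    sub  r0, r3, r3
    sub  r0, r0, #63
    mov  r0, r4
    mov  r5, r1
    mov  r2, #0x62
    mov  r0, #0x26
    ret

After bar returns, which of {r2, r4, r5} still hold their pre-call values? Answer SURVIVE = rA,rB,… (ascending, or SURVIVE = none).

prologue: push r0 → mem[0xcf]=0xbf, sp=0xcf
prologue: push r5 → mem[0xce]=0x72, sp=0xce
body[0] mov  r2, #0xe3 → r2=0xe3
body[1] xor  r4, r1, r4 → r4=0x7d
body[2] sub  r0, r3, r3 → r0=0x00
body[3] sub  r0, r0, #63 → r0=0xc1
body[4] mov  r0, r4 → r0=0x7d
body[5] mov  r5, r1 → r5=0xea
body[6] mov  r2, #0x62 → r2=0x62
body[7] mov  r0, #0x26 → r0=0x26
epilogue: pop r5=0x72, sp=0xcf
epilogue: pop r0=0xbf, sp=0xd0
r2: caller-saved, written=True
r4: caller-saved, written=True
r5: callee-saved, written=True

SURVIVE = r5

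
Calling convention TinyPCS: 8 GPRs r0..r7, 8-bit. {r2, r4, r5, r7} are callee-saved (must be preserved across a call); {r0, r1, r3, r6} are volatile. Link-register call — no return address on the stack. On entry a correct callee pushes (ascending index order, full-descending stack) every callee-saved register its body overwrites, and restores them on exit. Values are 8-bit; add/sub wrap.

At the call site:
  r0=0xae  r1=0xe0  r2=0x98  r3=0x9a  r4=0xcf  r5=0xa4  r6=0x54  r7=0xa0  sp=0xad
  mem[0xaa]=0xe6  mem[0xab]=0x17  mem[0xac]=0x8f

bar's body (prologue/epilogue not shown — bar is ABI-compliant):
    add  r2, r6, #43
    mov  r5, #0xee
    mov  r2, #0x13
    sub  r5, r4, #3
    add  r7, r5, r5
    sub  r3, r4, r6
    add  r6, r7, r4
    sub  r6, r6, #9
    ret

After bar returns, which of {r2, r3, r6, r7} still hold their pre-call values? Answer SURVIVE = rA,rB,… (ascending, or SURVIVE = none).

SURVIVE = r2,r7

prologue: push r2 → mem[0xac]=0x98, sp=0xac
prologue: push r5 → mem[0xab]=0xa4, sp=0xab
prologue: push r7 → mem[0xaa]=0xa0, sp=0xaa
body[0] add  r2, r6, #43 → r2=0x7f
body[1] mov  r5, #0xee → r5=0xee
body[2] mov  r2, #0x13 → r2=0x13
body[3] sub  r5, r4, #3 → r5=0xcc
body[4] add  r7, r5, r5 → r7=0x98
body[5] sub  r3, r4, r6 → r3=0x7b
body[6] add  r6, r7, r4 → r6=0x67
body[7] sub  r6, r6, #9 → r6=0x5e
epilogue: pop r7=0xa0, sp=0xab
epilogue: pop r5=0xa4, sp=0xac
epilogue: pop r2=0x98, sp=0xad
r2: callee-saved, written=True
r3: caller-saved, written=True
r6: caller-saved, written=True
r7: callee-saved, written=True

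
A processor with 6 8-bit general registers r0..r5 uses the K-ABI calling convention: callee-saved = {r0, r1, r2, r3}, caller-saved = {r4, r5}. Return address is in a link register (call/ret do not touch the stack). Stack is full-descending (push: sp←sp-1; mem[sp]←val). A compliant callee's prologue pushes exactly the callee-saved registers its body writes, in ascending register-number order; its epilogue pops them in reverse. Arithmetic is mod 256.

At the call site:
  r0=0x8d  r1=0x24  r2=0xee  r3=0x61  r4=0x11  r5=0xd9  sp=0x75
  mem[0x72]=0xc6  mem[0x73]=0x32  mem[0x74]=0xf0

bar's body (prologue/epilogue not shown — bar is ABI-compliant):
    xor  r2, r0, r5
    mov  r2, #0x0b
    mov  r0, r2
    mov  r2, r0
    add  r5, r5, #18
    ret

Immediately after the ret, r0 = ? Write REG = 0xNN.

prologue: push r0 → mem[0x74]=0x8d, sp=0x74
prologue: push r2 → mem[0x73]=0xee, sp=0x73
body[0] xor  r2, r0, r5 → r2=0x54
body[1] mov  r2, #0x0b → r2=0x0b
body[2] mov  r0, r2 → r0=0x0b
body[3] mov  r2, r0 → r2=0x0b
body[4] add  r5, r5, #18 → r5=0xeb
epilogue: pop r2=0xee, sp=0x74
epilogue: pop r0=0x8d, sp=0x75
r0 is callee-saved → restored

REG = 0x8d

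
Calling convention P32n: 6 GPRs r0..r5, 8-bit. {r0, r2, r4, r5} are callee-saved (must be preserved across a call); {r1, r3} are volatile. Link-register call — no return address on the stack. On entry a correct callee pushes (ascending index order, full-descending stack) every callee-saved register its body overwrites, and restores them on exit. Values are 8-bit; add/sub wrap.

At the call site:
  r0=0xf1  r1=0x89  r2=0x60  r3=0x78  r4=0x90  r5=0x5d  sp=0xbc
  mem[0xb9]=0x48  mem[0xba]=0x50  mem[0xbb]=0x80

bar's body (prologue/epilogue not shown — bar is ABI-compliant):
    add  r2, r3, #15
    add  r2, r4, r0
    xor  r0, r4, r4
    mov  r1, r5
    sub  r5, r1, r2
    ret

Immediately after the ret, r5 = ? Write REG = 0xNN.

REG = 0x5d

prologue: push r0 -> mem[0xbb]=0xf1, sp=0xbb
prologue: push r2 -> mem[0xba]=0x60, sp=0xba
prologue: push r5 -> mem[0xb9]=0x5d, sp=0xb9
body[0] add  r2, r3, #15 -> r2=0x87
body[1] add  r2, r4, r0 -> r2=0x81
body[2] xor  r0, r4, r4 -> r0=0x00
body[3] mov  r1, r5 -> r1=0x5d
body[4] sub  r5, r1, r2 -> r5=0xdc
epilogue: pop r5=0x5d, sp=0xba
epilogue: pop r2=0x60, sp=0xbb
epilogue: pop r0=0xf1, sp=0xbc
r5 is callee-saved -> restored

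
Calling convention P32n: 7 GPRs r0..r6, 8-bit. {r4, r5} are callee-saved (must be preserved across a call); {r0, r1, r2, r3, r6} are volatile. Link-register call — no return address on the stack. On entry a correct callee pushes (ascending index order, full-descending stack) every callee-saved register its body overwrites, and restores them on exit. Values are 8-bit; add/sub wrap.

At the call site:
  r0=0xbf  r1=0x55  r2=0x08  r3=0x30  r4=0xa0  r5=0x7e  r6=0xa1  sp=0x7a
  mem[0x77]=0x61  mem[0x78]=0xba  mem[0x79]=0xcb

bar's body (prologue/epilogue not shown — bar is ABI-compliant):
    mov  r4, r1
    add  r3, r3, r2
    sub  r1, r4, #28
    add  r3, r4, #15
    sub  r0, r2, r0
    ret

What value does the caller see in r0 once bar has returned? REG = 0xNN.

prologue: push r4 -> mem[0x79]=0xa0, sp=0x79
body[0] mov  r4, r1 -> r4=0x55
body[1] add  r3, r3, r2 -> r3=0x38
body[2] sub  r1, r4, #28 -> r1=0x39
body[3] add  r3, r4, #15 -> r3=0x64
body[4] sub  r0, r2, r0 -> r0=0x49
epilogue: pop r4=0xa0, sp=0x7a
r0 is caller-saved -> body value

REG = 0x49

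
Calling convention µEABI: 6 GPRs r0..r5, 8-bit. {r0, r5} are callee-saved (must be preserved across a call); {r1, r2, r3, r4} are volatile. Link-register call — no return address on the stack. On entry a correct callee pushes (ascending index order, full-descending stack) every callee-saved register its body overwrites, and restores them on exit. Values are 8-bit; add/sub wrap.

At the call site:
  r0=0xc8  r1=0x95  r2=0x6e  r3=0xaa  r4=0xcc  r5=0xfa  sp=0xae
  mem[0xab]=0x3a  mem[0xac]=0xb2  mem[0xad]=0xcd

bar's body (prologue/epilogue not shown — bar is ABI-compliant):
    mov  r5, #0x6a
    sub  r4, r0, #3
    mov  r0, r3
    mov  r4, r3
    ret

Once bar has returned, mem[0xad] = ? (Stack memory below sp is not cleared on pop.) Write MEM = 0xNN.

MEM = 0xc8

prologue: push r0 → mem[0xad]=0xc8, sp=0xad
prologue: push r5 → mem[0xac]=0xfa, sp=0xac
body[0] mov  r5, #0x6a → r5=0x6a
body[1] sub  r4, r0, #3 → r4=0xc5
body[2] mov  r0, r3 → r0=0xaa
body[3] mov  r4, r3 → r4=0xaa
epilogue: pop r5=0xfa, sp=0xad
epilogue: pop r0=0xc8, sp=0xae
prologue pushed ['r0', 'r5'] at ['0xad', '0xac']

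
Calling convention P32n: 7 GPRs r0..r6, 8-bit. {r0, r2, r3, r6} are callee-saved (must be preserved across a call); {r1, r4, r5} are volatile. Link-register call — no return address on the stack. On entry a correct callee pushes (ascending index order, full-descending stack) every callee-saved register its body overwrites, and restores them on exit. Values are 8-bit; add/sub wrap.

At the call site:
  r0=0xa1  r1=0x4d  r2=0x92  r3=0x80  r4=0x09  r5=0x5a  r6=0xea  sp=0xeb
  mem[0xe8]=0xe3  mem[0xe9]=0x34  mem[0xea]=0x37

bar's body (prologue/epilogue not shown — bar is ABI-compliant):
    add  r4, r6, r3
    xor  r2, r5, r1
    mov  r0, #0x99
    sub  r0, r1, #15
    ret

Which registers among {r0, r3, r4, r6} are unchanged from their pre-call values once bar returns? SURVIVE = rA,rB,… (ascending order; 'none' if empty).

SURVIVE = r0,r3,r6

prologue: push r0 -> mem[0xea]=0xa1, sp=0xea
prologue: push r2 -> mem[0xe9]=0x92, sp=0xe9
body[0] add  r4, r6, r3 -> r4=0x6a
body[1] xor  r2, r5, r1 -> r2=0x17
body[2] mov  r0, #0x99 -> r0=0x99
body[3] sub  r0, r1, #15 -> r0=0x3e
epilogue: pop r2=0x92, sp=0xea
epilogue: pop r0=0xa1, sp=0xeb
r0: callee-saved, written=True
r3: callee-saved, written=False
r4: caller-saved, written=True
r6: callee-saved, written=False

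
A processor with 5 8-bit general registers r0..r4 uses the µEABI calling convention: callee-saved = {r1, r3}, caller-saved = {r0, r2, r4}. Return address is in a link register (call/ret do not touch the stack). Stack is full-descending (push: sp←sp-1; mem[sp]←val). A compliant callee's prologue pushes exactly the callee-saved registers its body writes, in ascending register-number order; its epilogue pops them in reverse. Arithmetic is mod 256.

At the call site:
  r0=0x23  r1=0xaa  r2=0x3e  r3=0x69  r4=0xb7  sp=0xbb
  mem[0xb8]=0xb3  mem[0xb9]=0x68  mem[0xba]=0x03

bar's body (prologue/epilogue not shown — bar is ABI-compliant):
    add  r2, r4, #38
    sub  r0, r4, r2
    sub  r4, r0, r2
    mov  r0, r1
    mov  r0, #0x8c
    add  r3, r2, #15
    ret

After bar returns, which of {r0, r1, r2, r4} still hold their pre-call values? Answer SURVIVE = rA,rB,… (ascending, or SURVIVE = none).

prologue: push r3 -> mem[0xba]=0x69, sp=0xba
body[0] add  r2, r4, #38 -> r2=0xdd
body[1] sub  r0, r4, r2 -> r0=0xda
body[2] sub  r4, r0, r2 -> r4=0xfd
body[3] mov  r0, r1 -> r0=0xaa
body[4] mov  r0, #0x8c -> r0=0x8c
body[5] add  r3, r2, #15 -> r3=0xec
epilogue: pop r3=0x69, sp=0xbb
r0: caller-saved, written=True
r1: callee-saved, written=False
r2: caller-saved, written=True
r4: caller-saved, written=True

SURVIVE = r1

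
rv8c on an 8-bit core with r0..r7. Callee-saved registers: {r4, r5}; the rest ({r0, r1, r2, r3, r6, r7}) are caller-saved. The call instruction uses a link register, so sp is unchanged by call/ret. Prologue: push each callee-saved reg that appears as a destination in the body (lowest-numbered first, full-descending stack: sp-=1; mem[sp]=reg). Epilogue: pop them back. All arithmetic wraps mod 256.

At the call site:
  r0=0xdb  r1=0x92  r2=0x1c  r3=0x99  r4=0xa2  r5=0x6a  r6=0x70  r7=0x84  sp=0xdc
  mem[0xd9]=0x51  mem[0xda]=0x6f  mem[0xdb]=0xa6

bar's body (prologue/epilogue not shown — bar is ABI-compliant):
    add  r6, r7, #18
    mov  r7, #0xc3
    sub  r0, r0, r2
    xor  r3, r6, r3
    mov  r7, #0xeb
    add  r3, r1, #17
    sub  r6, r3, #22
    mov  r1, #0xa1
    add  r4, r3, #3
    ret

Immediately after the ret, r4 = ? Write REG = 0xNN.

prologue: push r4 -> mem[0xdb]=0xa2, sp=0xdb
body[0] add  r6, r7, #18 -> r6=0x96
body[1] mov  r7, #0xc3 -> r7=0xc3
body[2] sub  r0, r0, r2 -> r0=0xbf
body[3] xor  r3, r6, r3 -> r3=0x0f
body[4] mov  r7, #0xeb -> r7=0xeb
body[5] add  r3, r1, #17 -> r3=0xa3
body[6] sub  r6, r3, #22 -> r6=0x8d
body[7] mov  r1, #0xa1 -> r1=0xa1
body[8] add  r4, r3, #3 -> r4=0xa6
epilogue: pop r4=0xa2, sp=0xdc
r4 is callee-saved -> restored

REG = 0xa2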